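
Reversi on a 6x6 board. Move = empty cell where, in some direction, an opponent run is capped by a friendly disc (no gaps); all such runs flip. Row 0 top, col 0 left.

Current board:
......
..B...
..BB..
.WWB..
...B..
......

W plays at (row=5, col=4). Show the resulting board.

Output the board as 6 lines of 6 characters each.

Answer: ......
..B...
..BB..
.WWB..
...W..
....W.

Derivation:
Place W at (5,4); scan 8 dirs for brackets.
Dir NW: opp run (4,3) capped by W -> flip
Dir N: first cell '.' (not opp) -> no flip
Dir NE: first cell '.' (not opp) -> no flip
Dir W: first cell '.' (not opp) -> no flip
Dir E: first cell '.' (not opp) -> no flip
Dir SW: edge -> no flip
Dir S: edge -> no flip
Dir SE: edge -> no flip
All flips: (4,3)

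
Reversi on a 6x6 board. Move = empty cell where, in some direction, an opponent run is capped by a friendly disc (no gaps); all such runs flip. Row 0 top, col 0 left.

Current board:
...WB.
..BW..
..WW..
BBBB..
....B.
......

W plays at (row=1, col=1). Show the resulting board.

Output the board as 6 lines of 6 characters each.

Place W at (1,1); scan 8 dirs for brackets.
Dir NW: first cell '.' (not opp) -> no flip
Dir N: first cell '.' (not opp) -> no flip
Dir NE: first cell '.' (not opp) -> no flip
Dir W: first cell '.' (not opp) -> no flip
Dir E: opp run (1,2) capped by W -> flip
Dir SW: first cell '.' (not opp) -> no flip
Dir S: first cell '.' (not opp) -> no flip
Dir SE: first cell 'W' (not opp) -> no flip
All flips: (1,2)

Answer: ...WB.
.WWW..
..WW..
BBBB..
....B.
......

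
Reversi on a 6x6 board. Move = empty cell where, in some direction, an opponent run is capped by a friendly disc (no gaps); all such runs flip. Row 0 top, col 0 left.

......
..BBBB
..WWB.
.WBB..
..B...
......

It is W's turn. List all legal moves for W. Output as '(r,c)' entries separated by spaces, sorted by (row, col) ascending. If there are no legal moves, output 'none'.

Answer: (0,1) (0,2) (0,3) (0,4) (0,5) (2,5) (3,4) (4,1) (4,3) (4,4) (5,2) (5,3)

Derivation:
(0,1): flips 1 -> legal
(0,2): flips 1 -> legal
(0,3): flips 1 -> legal
(0,4): flips 1 -> legal
(0,5): flips 1 -> legal
(1,1): no bracket -> illegal
(2,1): no bracket -> illegal
(2,5): flips 1 -> legal
(3,4): flips 2 -> legal
(3,5): no bracket -> illegal
(4,1): flips 1 -> legal
(4,3): flips 1 -> legal
(4,4): flips 1 -> legal
(5,1): no bracket -> illegal
(5,2): flips 2 -> legal
(5,3): flips 1 -> legal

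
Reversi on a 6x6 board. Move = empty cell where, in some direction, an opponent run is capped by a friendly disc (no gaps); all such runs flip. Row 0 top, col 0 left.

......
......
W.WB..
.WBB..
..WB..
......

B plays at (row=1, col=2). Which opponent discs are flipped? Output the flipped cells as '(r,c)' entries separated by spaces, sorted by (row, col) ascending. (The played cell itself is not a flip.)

Answer: (2,2)

Derivation:
Dir NW: first cell '.' (not opp) -> no flip
Dir N: first cell '.' (not opp) -> no flip
Dir NE: first cell '.' (not opp) -> no flip
Dir W: first cell '.' (not opp) -> no flip
Dir E: first cell '.' (not opp) -> no flip
Dir SW: first cell '.' (not opp) -> no flip
Dir S: opp run (2,2) capped by B -> flip
Dir SE: first cell 'B' (not opp) -> no flip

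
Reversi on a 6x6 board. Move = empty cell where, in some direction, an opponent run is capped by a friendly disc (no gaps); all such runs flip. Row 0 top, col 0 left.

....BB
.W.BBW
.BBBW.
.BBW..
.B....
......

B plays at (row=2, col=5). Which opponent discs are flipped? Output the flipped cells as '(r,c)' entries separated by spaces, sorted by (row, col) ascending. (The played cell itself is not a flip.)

Answer: (1,5) (2,4)

Derivation:
Dir NW: first cell 'B' (not opp) -> no flip
Dir N: opp run (1,5) capped by B -> flip
Dir NE: edge -> no flip
Dir W: opp run (2,4) capped by B -> flip
Dir E: edge -> no flip
Dir SW: first cell '.' (not opp) -> no flip
Dir S: first cell '.' (not opp) -> no flip
Dir SE: edge -> no flip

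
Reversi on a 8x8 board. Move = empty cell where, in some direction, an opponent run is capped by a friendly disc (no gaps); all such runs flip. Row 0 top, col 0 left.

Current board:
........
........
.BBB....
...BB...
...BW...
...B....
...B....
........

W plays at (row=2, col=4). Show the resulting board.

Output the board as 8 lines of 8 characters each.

Place W at (2,4); scan 8 dirs for brackets.
Dir NW: first cell '.' (not opp) -> no flip
Dir N: first cell '.' (not opp) -> no flip
Dir NE: first cell '.' (not opp) -> no flip
Dir W: opp run (2,3) (2,2) (2,1), next='.' -> no flip
Dir E: first cell '.' (not opp) -> no flip
Dir SW: opp run (3,3), next='.' -> no flip
Dir S: opp run (3,4) capped by W -> flip
Dir SE: first cell '.' (not opp) -> no flip
All flips: (3,4)

Answer: ........
........
.BBBW...
...BW...
...BW...
...B....
...B....
........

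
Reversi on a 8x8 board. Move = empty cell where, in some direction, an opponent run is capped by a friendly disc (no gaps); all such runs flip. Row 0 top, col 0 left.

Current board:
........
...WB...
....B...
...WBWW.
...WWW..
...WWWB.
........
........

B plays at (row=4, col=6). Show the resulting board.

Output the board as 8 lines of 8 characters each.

Place B at (4,6); scan 8 dirs for brackets.
Dir NW: opp run (3,5) capped by B -> flip
Dir N: opp run (3,6), next='.' -> no flip
Dir NE: first cell '.' (not opp) -> no flip
Dir W: opp run (4,5) (4,4) (4,3), next='.' -> no flip
Dir E: first cell '.' (not opp) -> no flip
Dir SW: opp run (5,5), next='.' -> no flip
Dir S: first cell 'B' (not opp) -> no flip
Dir SE: first cell '.' (not opp) -> no flip
All flips: (3,5)

Answer: ........
...WB...
....B...
...WBBW.
...WWWB.
...WWWB.
........
........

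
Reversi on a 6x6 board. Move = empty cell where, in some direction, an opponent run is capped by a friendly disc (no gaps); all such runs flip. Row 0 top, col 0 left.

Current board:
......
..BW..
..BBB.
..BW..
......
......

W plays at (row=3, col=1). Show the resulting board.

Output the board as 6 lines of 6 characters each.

Place W at (3,1); scan 8 dirs for brackets.
Dir NW: first cell '.' (not opp) -> no flip
Dir N: first cell '.' (not opp) -> no flip
Dir NE: opp run (2,2) capped by W -> flip
Dir W: first cell '.' (not opp) -> no flip
Dir E: opp run (3,2) capped by W -> flip
Dir SW: first cell '.' (not opp) -> no flip
Dir S: first cell '.' (not opp) -> no flip
Dir SE: first cell '.' (not opp) -> no flip
All flips: (2,2) (3,2)

Answer: ......
..BW..
..WBB.
.WWW..
......
......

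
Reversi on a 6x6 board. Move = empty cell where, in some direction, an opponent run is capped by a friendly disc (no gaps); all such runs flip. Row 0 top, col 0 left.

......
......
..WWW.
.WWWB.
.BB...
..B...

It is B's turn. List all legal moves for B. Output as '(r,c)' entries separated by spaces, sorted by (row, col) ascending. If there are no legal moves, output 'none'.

(1,1): no bracket -> illegal
(1,2): flips 3 -> legal
(1,3): no bracket -> illegal
(1,4): flips 3 -> legal
(1,5): flips 2 -> legal
(2,0): flips 1 -> legal
(2,1): flips 1 -> legal
(2,5): no bracket -> illegal
(3,0): flips 3 -> legal
(3,5): no bracket -> illegal
(4,0): no bracket -> illegal
(4,3): no bracket -> illegal
(4,4): no bracket -> illegal

Answer: (1,2) (1,4) (1,5) (2,0) (2,1) (3,0)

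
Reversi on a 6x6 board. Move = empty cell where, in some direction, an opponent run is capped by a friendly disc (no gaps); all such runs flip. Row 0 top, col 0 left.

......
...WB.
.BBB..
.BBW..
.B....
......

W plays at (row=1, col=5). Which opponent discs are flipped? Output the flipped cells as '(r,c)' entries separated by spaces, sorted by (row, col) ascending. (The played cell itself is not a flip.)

Answer: (1,4)

Derivation:
Dir NW: first cell '.' (not opp) -> no flip
Dir N: first cell '.' (not opp) -> no flip
Dir NE: edge -> no flip
Dir W: opp run (1,4) capped by W -> flip
Dir E: edge -> no flip
Dir SW: first cell '.' (not opp) -> no flip
Dir S: first cell '.' (not opp) -> no flip
Dir SE: edge -> no flip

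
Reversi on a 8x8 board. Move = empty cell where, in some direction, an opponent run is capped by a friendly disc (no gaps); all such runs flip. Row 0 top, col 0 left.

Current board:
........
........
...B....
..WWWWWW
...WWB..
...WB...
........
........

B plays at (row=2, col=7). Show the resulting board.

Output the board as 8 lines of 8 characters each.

Place B at (2,7); scan 8 dirs for brackets.
Dir NW: first cell '.' (not opp) -> no flip
Dir N: first cell '.' (not opp) -> no flip
Dir NE: edge -> no flip
Dir W: first cell '.' (not opp) -> no flip
Dir E: edge -> no flip
Dir SW: opp run (3,6) capped by B -> flip
Dir S: opp run (3,7), next='.' -> no flip
Dir SE: edge -> no flip
All flips: (3,6)

Answer: ........
........
...B...B
..WWWWBW
...WWB..
...WB...
........
........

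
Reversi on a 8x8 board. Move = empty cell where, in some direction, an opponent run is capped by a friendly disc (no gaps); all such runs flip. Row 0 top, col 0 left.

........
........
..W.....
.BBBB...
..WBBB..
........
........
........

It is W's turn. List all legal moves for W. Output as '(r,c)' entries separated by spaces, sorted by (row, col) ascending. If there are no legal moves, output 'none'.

(2,0): flips 1 -> legal
(2,1): no bracket -> illegal
(2,3): no bracket -> illegal
(2,4): flips 1 -> legal
(2,5): no bracket -> illegal
(3,0): no bracket -> illegal
(3,5): no bracket -> illegal
(3,6): no bracket -> illegal
(4,0): flips 1 -> legal
(4,1): no bracket -> illegal
(4,6): flips 3 -> legal
(5,2): no bracket -> illegal
(5,3): no bracket -> illegal
(5,4): no bracket -> illegal
(5,5): flips 2 -> legal
(5,6): no bracket -> illegal

Answer: (2,0) (2,4) (4,0) (4,6) (5,5)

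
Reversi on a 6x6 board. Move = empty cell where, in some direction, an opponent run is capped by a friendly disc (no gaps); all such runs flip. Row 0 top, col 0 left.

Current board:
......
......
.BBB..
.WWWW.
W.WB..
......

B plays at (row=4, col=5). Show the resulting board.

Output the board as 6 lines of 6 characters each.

Place B at (4,5); scan 8 dirs for brackets.
Dir NW: opp run (3,4) capped by B -> flip
Dir N: first cell '.' (not opp) -> no flip
Dir NE: edge -> no flip
Dir W: first cell '.' (not opp) -> no flip
Dir E: edge -> no flip
Dir SW: first cell '.' (not opp) -> no flip
Dir S: first cell '.' (not opp) -> no flip
Dir SE: edge -> no flip
All flips: (3,4)

Answer: ......
......
.BBB..
.WWWB.
W.WB.B
......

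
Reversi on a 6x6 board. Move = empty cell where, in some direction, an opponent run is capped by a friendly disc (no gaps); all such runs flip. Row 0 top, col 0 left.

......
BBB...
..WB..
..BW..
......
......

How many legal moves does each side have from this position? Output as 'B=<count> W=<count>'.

-- B to move --
(1,3): no bracket -> illegal
(2,1): flips 1 -> legal
(2,4): no bracket -> illegal
(3,1): no bracket -> illegal
(3,4): flips 1 -> legal
(4,2): no bracket -> illegal
(4,3): flips 1 -> legal
(4,4): flips 2 -> legal
B mobility = 4
-- W to move --
(0,0): flips 1 -> legal
(0,1): no bracket -> illegal
(0,2): flips 1 -> legal
(0,3): no bracket -> illegal
(1,3): flips 1 -> legal
(1,4): no bracket -> illegal
(2,0): no bracket -> illegal
(2,1): no bracket -> illegal
(2,4): flips 1 -> legal
(3,1): flips 1 -> legal
(3,4): no bracket -> illegal
(4,1): no bracket -> illegal
(4,2): flips 1 -> legal
(4,3): no bracket -> illegal
W mobility = 6

Answer: B=4 W=6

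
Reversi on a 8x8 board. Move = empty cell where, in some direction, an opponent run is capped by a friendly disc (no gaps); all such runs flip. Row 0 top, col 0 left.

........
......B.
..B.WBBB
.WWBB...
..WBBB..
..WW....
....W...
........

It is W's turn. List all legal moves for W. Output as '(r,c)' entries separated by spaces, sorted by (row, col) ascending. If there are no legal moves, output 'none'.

Answer: (0,7) (1,2) (1,3) (2,3) (3,5) (4,6) (5,4)

Derivation:
(0,5): no bracket -> illegal
(0,6): no bracket -> illegal
(0,7): flips 4 -> legal
(1,1): no bracket -> illegal
(1,2): flips 1 -> legal
(1,3): flips 1 -> legal
(1,4): no bracket -> illegal
(1,5): no bracket -> illegal
(1,7): no bracket -> illegal
(2,1): no bracket -> illegal
(2,3): flips 2 -> legal
(3,5): flips 3 -> legal
(3,6): no bracket -> illegal
(3,7): no bracket -> illegal
(4,6): flips 3 -> legal
(5,4): flips 3 -> legal
(5,5): no bracket -> illegal
(5,6): no bracket -> illegal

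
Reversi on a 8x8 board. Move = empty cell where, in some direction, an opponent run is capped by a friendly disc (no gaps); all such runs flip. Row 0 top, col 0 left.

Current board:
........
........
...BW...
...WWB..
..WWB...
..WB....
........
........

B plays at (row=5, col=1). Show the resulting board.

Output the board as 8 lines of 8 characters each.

Answer: ........
........
...BW...
...WWB..
..WWB...
.BBB....
........
........

Derivation:
Place B at (5,1); scan 8 dirs for brackets.
Dir NW: first cell '.' (not opp) -> no flip
Dir N: first cell '.' (not opp) -> no flip
Dir NE: opp run (4,2) (3,3) (2,4), next='.' -> no flip
Dir W: first cell '.' (not opp) -> no flip
Dir E: opp run (5,2) capped by B -> flip
Dir SW: first cell '.' (not opp) -> no flip
Dir S: first cell '.' (not opp) -> no flip
Dir SE: first cell '.' (not opp) -> no flip
All flips: (5,2)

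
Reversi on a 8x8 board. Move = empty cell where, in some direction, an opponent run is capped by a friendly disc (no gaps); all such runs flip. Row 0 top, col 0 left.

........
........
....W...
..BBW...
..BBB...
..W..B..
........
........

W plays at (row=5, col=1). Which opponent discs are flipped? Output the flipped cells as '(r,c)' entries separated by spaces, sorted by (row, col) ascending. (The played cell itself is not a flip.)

Dir NW: first cell '.' (not opp) -> no flip
Dir N: first cell '.' (not opp) -> no flip
Dir NE: opp run (4,2) (3,3) capped by W -> flip
Dir W: first cell '.' (not opp) -> no flip
Dir E: first cell 'W' (not opp) -> no flip
Dir SW: first cell '.' (not opp) -> no flip
Dir S: first cell '.' (not opp) -> no flip
Dir SE: first cell '.' (not opp) -> no flip

Answer: (3,3) (4,2)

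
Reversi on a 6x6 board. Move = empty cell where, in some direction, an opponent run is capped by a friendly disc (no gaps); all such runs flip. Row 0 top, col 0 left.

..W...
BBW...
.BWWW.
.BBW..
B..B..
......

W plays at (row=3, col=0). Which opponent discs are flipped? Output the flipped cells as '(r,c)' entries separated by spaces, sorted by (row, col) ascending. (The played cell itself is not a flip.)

Dir NW: edge -> no flip
Dir N: first cell '.' (not opp) -> no flip
Dir NE: opp run (2,1) capped by W -> flip
Dir W: edge -> no flip
Dir E: opp run (3,1) (3,2) capped by W -> flip
Dir SW: edge -> no flip
Dir S: opp run (4,0), next='.' -> no flip
Dir SE: first cell '.' (not opp) -> no flip

Answer: (2,1) (3,1) (3,2)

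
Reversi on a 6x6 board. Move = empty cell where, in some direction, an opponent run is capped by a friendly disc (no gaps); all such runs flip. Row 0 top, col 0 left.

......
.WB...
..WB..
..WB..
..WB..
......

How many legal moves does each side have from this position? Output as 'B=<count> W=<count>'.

Answer: B=7 W=7

Derivation:
-- B to move --
(0,0): flips 2 -> legal
(0,1): no bracket -> illegal
(0,2): no bracket -> illegal
(1,0): flips 1 -> legal
(1,3): no bracket -> illegal
(2,0): no bracket -> illegal
(2,1): flips 2 -> legal
(3,1): flips 1 -> legal
(4,1): flips 2 -> legal
(5,1): flips 1 -> legal
(5,2): flips 3 -> legal
(5,3): no bracket -> illegal
B mobility = 7
-- W to move --
(0,1): no bracket -> illegal
(0,2): flips 1 -> legal
(0,3): no bracket -> illegal
(1,3): flips 1 -> legal
(1,4): flips 1 -> legal
(2,1): no bracket -> illegal
(2,4): flips 2 -> legal
(3,4): flips 1 -> legal
(4,4): flips 2 -> legal
(5,2): no bracket -> illegal
(5,3): no bracket -> illegal
(5,4): flips 1 -> legal
W mobility = 7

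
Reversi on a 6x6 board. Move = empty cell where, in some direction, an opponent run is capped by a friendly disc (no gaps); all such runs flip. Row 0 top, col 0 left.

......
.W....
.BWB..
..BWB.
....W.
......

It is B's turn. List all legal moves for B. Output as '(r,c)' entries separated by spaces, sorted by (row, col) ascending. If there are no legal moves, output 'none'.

(0,0): no bracket -> illegal
(0,1): flips 1 -> legal
(0,2): no bracket -> illegal
(1,0): no bracket -> illegal
(1,2): flips 1 -> legal
(1,3): no bracket -> illegal
(2,0): no bracket -> illegal
(2,4): no bracket -> illegal
(3,1): no bracket -> illegal
(3,5): no bracket -> illegal
(4,2): no bracket -> illegal
(4,3): flips 1 -> legal
(4,5): no bracket -> illegal
(5,3): no bracket -> illegal
(5,4): flips 1 -> legal
(5,5): no bracket -> illegal

Answer: (0,1) (1,2) (4,3) (5,4)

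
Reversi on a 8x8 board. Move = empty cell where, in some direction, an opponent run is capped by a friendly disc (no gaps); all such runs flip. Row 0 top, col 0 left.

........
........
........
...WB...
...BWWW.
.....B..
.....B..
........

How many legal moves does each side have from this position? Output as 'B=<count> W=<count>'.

-- B to move --
(2,2): flips 2 -> legal
(2,3): flips 1 -> legal
(2,4): no bracket -> illegal
(3,2): flips 1 -> legal
(3,5): flips 1 -> legal
(3,6): no bracket -> illegal
(3,7): flips 1 -> legal
(4,2): no bracket -> illegal
(4,7): flips 3 -> legal
(5,3): no bracket -> illegal
(5,4): flips 1 -> legal
(5,6): flips 1 -> legal
(5,7): no bracket -> illegal
B mobility = 8
-- W to move --
(2,3): flips 1 -> legal
(2,4): flips 1 -> legal
(2,5): no bracket -> illegal
(3,2): no bracket -> illegal
(3,5): flips 1 -> legal
(4,2): flips 1 -> legal
(5,2): no bracket -> illegal
(5,3): flips 1 -> legal
(5,4): no bracket -> illegal
(5,6): no bracket -> illegal
(6,4): flips 1 -> legal
(6,6): flips 1 -> legal
(7,4): no bracket -> illegal
(7,5): flips 2 -> legal
(7,6): no bracket -> illegal
W mobility = 8

Answer: B=8 W=8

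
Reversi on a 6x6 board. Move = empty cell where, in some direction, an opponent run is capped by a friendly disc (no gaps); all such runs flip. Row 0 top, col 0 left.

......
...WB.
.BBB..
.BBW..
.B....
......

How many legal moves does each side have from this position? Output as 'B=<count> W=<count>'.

-- B to move --
(0,2): no bracket -> illegal
(0,3): flips 1 -> legal
(0,4): flips 1 -> legal
(1,2): flips 1 -> legal
(2,4): no bracket -> illegal
(3,4): flips 1 -> legal
(4,2): no bracket -> illegal
(4,3): flips 1 -> legal
(4,4): flips 1 -> legal
B mobility = 6
-- W to move --
(0,3): no bracket -> illegal
(0,4): no bracket -> illegal
(0,5): no bracket -> illegal
(1,0): no bracket -> illegal
(1,1): flips 1 -> legal
(1,2): no bracket -> illegal
(1,5): flips 1 -> legal
(2,0): no bracket -> illegal
(2,4): no bracket -> illegal
(2,5): no bracket -> illegal
(3,0): flips 2 -> legal
(3,4): no bracket -> illegal
(4,0): flips 2 -> legal
(4,2): no bracket -> illegal
(4,3): no bracket -> illegal
(5,0): no bracket -> illegal
(5,1): no bracket -> illegal
(5,2): no bracket -> illegal
W mobility = 4

Answer: B=6 W=4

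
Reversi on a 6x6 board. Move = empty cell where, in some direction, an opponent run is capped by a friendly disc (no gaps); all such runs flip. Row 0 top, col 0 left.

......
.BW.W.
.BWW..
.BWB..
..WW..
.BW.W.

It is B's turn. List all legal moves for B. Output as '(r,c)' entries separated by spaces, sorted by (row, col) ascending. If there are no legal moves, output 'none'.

Answer: (0,3) (1,3) (2,4) (5,3)

Derivation:
(0,1): no bracket -> illegal
(0,2): no bracket -> illegal
(0,3): flips 1 -> legal
(0,4): no bracket -> illegal
(0,5): no bracket -> illegal
(1,3): flips 3 -> legal
(1,5): no bracket -> illegal
(2,4): flips 2 -> legal
(2,5): no bracket -> illegal
(3,4): no bracket -> illegal
(4,1): no bracket -> illegal
(4,4): no bracket -> illegal
(4,5): no bracket -> illegal
(5,3): flips 3 -> legal
(5,5): no bracket -> illegal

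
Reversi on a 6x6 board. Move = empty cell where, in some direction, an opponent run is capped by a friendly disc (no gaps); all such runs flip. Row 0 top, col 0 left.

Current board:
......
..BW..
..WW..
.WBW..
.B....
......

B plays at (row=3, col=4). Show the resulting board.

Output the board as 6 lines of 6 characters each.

Place B at (3,4); scan 8 dirs for brackets.
Dir NW: opp run (2,3) capped by B -> flip
Dir N: first cell '.' (not opp) -> no flip
Dir NE: first cell '.' (not opp) -> no flip
Dir W: opp run (3,3) capped by B -> flip
Dir E: first cell '.' (not opp) -> no flip
Dir SW: first cell '.' (not opp) -> no flip
Dir S: first cell '.' (not opp) -> no flip
Dir SE: first cell '.' (not opp) -> no flip
All flips: (2,3) (3,3)

Answer: ......
..BW..
..WB..
.WBBB.
.B....
......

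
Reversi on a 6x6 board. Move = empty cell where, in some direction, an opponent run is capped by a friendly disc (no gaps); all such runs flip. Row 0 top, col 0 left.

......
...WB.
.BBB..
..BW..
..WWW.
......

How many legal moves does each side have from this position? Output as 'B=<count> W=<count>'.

Answer: B=8 W=5

Derivation:
-- B to move --
(0,2): no bracket -> illegal
(0,3): flips 1 -> legal
(0,4): flips 1 -> legal
(1,2): flips 1 -> legal
(2,4): no bracket -> illegal
(3,1): no bracket -> illegal
(3,4): flips 1 -> legal
(3,5): no bracket -> illegal
(4,1): no bracket -> illegal
(4,5): no bracket -> illegal
(5,1): no bracket -> illegal
(5,2): flips 1 -> legal
(5,3): flips 2 -> legal
(5,4): flips 1 -> legal
(5,5): flips 2 -> legal
B mobility = 8
-- W to move --
(0,3): no bracket -> illegal
(0,4): no bracket -> illegal
(0,5): no bracket -> illegal
(1,0): flips 2 -> legal
(1,1): flips 1 -> legal
(1,2): flips 2 -> legal
(1,5): flips 1 -> legal
(2,0): no bracket -> illegal
(2,4): no bracket -> illegal
(2,5): no bracket -> illegal
(3,0): no bracket -> illegal
(3,1): flips 2 -> legal
(3,4): no bracket -> illegal
(4,1): no bracket -> illegal
W mobility = 5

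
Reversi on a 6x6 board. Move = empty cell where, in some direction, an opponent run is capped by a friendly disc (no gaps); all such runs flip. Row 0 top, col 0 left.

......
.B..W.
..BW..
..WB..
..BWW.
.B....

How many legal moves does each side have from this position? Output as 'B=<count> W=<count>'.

-- B to move --
(0,3): no bracket -> illegal
(0,4): no bracket -> illegal
(0,5): no bracket -> illegal
(1,2): no bracket -> illegal
(1,3): flips 1 -> legal
(1,5): no bracket -> illegal
(2,1): no bracket -> illegal
(2,4): flips 1 -> legal
(2,5): no bracket -> illegal
(3,1): flips 1 -> legal
(3,4): no bracket -> illegal
(3,5): no bracket -> illegal
(4,1): no bracket -> illegal
(4,5): flips 2 -> legal
(5,2): no bracket -> illegal
(5,3): flips 1 -> legal
(5,4): no bracket -> illegal
(5,5): flips 1 -> legal
B mobility = 6
-- W to move --
(0,0): flips 3 -> legal
(0,1): no bracket -> illegal
(0,2): no bracket -> illegal
(1,0): no bracket -> illegal
(1,2): flips 1 -> legal
(1,3): no bracket -> illegal
(2,0): no bracket -> illegal
(2,1): flips 1 -> legal
(2,4): no bracket -> illegal
(3,1): no bracket -> illegal
(3,4): flips 1 -> legal
(4,0): no bracket -> illegal
(4,1): flips 1 -> legal
(5,0): no bracket -> illegal
(5,2): flips 1 -> legal
(5,3): no bracket -> illegal
W mobility = 6

Answer: B=6 W=6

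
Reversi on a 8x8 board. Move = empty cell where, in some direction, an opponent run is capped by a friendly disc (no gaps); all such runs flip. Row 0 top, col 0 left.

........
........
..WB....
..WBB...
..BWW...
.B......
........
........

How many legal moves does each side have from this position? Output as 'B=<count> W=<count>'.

Answer: B=10 W=7

Derivation:
-- B to move --
(1,1): flips 1 -> legal
(1,2): flips 2 -> legal
(1,3): no bracket -> illegal
(2,1): flips 1 -> legal
(3,1): flips 1 -> legal
(3,5): no bracket -> illegal
(4,1): flips 1 -> legal
(4,5): flips 2 -> legal
(5,2): flips 1 -> legal
(5,3): flips 1 -> legal
(5,4): flips 1 -> legal
(5,5): flips 1 -> legal
B mobility = 10
-- W to move --
(1,2): no bracket -> illegal
(1,3): flips 2 -> legal
(1,4): flips 1 -> legal
(2,4): flips 2 -> legal
(2,5): flips 1 -> legal
(3,1): no bracket -> illegal
(3,5): flips 2 -> legal
(4,0): no bracket -> illegal
(4,1): flips 1 -> legal
(4,5): no bracket -> illegal
(5,0): no bracket -> illegal
(5,2): flips 1 -> legal
(5,3): no bracket -> illegal
(6,0): no bracket -> illegal
(6,1): no bracket -> illegal
(6,2): no bracket -> illegal
W mobility = 7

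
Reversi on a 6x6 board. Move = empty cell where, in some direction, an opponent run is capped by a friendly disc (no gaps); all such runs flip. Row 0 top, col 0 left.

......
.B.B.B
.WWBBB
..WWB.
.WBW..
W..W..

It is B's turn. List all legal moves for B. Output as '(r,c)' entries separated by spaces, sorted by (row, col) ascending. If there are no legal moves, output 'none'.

Answer: (1,2) (2,0) (3,1) (4,0) (4,4) (5,2)

Derivation:
(1,0): no bracket -> illegal
(1,2): flips 2 -> legal
(2,0): flips 2 -> legal
(3,0): no bracket -> illegal
(3,1): flips 4 -> legal
(4,0): flips 1 -> legal
(4,4): flips 3 -> legal
(5,1): no bracket -> illegal
(5,2): flips 1 -> legal
(5,4): no bracket -> illegal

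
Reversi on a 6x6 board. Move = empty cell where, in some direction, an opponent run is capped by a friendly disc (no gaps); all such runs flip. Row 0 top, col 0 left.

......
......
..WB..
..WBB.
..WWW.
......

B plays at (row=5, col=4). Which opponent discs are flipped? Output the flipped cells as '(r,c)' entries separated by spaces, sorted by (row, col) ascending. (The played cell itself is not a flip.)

Answer: (4,4)

Derivation:
Dir NW: opp run (4,3) (3,2), next='.' -> no flip
Dir N: opp run (4,4) capped by B -> flip
Dir NE: first cell '.' (not opp) -> no flip
Dir W: first cell '.' (not opp) -> no flip
Dir E: first cell '.' (not opp) -> no flip
Dir SW: edge -> no flip
Dir S: edge -> no flip
Dir SE: edge -> no flip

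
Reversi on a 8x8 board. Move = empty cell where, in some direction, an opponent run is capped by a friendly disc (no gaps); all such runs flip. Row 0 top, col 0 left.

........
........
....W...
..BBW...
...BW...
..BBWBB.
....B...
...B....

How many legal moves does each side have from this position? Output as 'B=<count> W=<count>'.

Answer: B=6 W=10

Derivation:
-- B to move --
(1,3): no bracket -> illegal
(1,4): flips 4 -> legal
(1,5): flips 1 -> legal
(2,3): no bracket -> illegal
(2,5): flips 1 -> legal
(3,5): flips 2 -> legal
(4,5): flips 1 -> legal
(6,3): no bracket -> illegal
(6,5): flips 1 -> legal
B mobility = 6
-- W to move --
(2,1): flips 2 -> legal
(2,2): flips 1 -> legal
(2,3): no bracket -> illegal
(3,1): flips 2 -> legal
(4,1): no bracket -> illegal
(4,2): flips 2 -> legal
(4,5): no bracket -> illegal
(4,6): no bracket -> illegal
(4,7): no bracket -> illegal
(5,1): flips 2 -> legal
(5,7): flips 2 -> legal
(6,1): flips 2 -> legal
(6,2): flips 1 -> legal
(6,3): no bracket -> illegal
(6,5): no bracket -> illegal
(6,6): flips 1 -> legal
(6,7): no bracket -> illegal
(7,2): no bracket -> illegal
(7,4): flips 1 -> legal
(7,5): no bracket -> illegal
W mobility = 10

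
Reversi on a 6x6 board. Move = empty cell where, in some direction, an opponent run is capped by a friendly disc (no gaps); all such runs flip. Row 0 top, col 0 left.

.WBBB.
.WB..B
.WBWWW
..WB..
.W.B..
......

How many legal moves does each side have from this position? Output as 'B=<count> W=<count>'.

Answer: B=9 W=7

Derivation:
-- B to move --
(0,0): flips 2 -> legal
(1,0): flips 3 -> legal
(1,3): flips 1 -> legal
(1,4): no bracket -> illegal
(2,0): flips 2 -> legal
(3,0): flips 1 -> legal
(3,1): flips 1 -> legal
(3,4): flips 1 -> legal
(3,5): flips 1 -> legal
(4,0): no bracket -> illegal
(4,2): flips 1 -> legal
(5,0): no bracket -> illegal
(5,1): no bracket -> illegal
(5,2): no bracket -> illegal
B mobility = 9
-- W to move --
(0,5): flips 4 -> legal
(1,3): flips 1 -> legal
(1,4): no bracket -> illegal
(3,1): no bracket -> illegal
(3,4): flips 1 -> legal
(4,2): flips 1 -> legal
(4,4): flips 2 -> legal
(5,2): no bracket -> illegal
(5,3): flips 2 -> legal
(5,4): flips 1 -> legal
W mobility = 7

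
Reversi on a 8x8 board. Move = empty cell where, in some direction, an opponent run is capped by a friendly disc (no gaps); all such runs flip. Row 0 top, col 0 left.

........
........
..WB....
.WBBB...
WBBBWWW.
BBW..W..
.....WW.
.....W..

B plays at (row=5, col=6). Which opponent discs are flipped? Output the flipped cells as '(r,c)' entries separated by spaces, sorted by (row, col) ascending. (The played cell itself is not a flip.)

Answer: (4,5)

Derivation:
Dir NW: opp run (4,5) capped by B -> flip
Dir N: opp run (4,6), next='.' -> no flip
Dir NE: first cell '.' (not opp) -> no flip
Dir W: opp run (5,5), next='.' -> no flip
Dir E: first cell '.' (not opp) -> no flip
Dir SW: opp run (6,5), next='.' -> no flip
Dir S: opp run (6,6), next='.' -> no flip
Dir SE: first cell '.' (not opp) -> no flip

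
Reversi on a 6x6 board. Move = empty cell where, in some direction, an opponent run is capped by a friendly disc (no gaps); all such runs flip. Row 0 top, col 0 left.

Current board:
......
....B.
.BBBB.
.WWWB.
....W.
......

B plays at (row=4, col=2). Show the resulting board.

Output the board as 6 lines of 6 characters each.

Answer: ......
....B.
.BBBB.
.WBBB.
..B.W.
......

Derivation:
Place B at (4,2); scan 8 dirs for brackets.
Dir NW: opp run (3,1), next='.' -> no flip
Dir N: opp run (3,2) capped by B -> flip
Dir NE: opp run (3,3) capped by B -> flip
Dir W: first cell '.' (not opp) -> no flip
Dir E: first cell '.' (not opp) -> no flip
Dir SW: first cell '.' (not opp) -> no flip
Dir S: first cell '.' (not opp) -> no flip
Dir SE: first cell '.' (not opp) -> no flip
All flips: (3,2) (3,3)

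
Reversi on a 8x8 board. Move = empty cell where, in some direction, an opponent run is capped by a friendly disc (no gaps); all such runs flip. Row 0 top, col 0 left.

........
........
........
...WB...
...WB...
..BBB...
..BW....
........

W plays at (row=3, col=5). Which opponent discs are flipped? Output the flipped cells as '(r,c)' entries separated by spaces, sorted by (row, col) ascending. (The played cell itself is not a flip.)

Dir NW: first cell '.' (not opp) -> no flip
Dir N: first cell '.' (not opp) -> no flip
Dir NE: first cell '.' (not opp) -> no flip
Dir W: opp run (3,4) capped by W -> flip
Dir E: first cell '.' (not opp) -> no flip
Dir SW: opp run (4,4) (5,3) (6,2), next='.' -> no flip
Dir S: first cell '.' (not opp) -> no flip
Dir SE: first cell '.' (not opp) -> no flip

Answer: (3,4)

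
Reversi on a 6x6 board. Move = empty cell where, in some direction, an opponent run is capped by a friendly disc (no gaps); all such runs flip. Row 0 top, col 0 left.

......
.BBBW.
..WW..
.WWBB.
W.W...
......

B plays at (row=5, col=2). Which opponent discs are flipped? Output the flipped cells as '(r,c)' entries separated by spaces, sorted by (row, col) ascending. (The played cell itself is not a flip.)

Dir NW: first cell '.' (not opp) -> no flip
Dir N: opp run (4,2) (3,2) (2,2) capped by B -> flip
Dir NE: first cell '.' (not opp) -> no flip
Dir W: first cell '.' (not opp) -> no flip
Dir E: first cell '.' (not opp) -> no flip
Dir SW: edge -> no flip
Dir S: edge -> no flip
Dir SE: edge -> no flip

Answer: (2,2) (3,2) (4,2)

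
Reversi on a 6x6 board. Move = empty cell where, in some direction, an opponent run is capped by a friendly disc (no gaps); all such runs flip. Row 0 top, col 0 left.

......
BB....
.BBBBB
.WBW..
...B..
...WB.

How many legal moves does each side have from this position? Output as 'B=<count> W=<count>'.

Answer: B=7 W=5

Derivation:
-- B to move --
(2,0): no bracket -> illegal
(3,0): flips 1 -> legal
(3,4): flips 1 -> legal
(4,0): flips 1 -> legal
(4,1): flips 1 -> legal
(4,2): flips 1 -> legal
(4,4): flips 1 -> legal
(5,2): flips 1 -> legal
B mobility = 7
-- W to move --
(0,0): flips 2 -> legal
(0,1): flips 2 -> legal
(0,2): no bracket -> illegal
(1,2): no bracket -> illegal
(1,3): flips 2 -> legal
(1,4): no bracket -> illegal
(1,5): flips 1 -> legal
(2,0): no bracket -> illegal
(3,0): no bracket -> illegal
(3,4): no bracket -> illegal
(3,5): no bracket -> illegal
(4,1): no bracket -> illegal
(4,2): no bracket -> illegal
(4,4): no bracket -> illegal
(4,5): no bracket -> illegal
(5,2): no bracket -> illegal
(5,5): flips 1 -> legal
W mobility = 5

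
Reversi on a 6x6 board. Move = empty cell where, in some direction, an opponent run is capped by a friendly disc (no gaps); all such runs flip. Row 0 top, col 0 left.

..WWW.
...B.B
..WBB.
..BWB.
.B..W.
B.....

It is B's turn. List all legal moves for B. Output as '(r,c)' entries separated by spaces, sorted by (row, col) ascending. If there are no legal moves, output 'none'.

(0,1): no bracket -> illegal
(0,5): no bracket -> illegal
(1,1): no bracket -> illegal
(1,2): flips 1 -> legal
(1,4): no bracket -> illegal
(2,1): flips 1 -> legal
(3,1): flips 1 -> legal
(3,5): no bracket -> illegal
(4,2): flips 1 -> legal
(4,3): flips 1 -> legal
(4,5): no bracket -> illegal
(5,3): no bracket -> illegal
(5,4): flips 1 -> legal
(5,5): no bracket -> illegal

Answer: (1,2) (2,1) (3,1) (4,2) (4,3) (5,4)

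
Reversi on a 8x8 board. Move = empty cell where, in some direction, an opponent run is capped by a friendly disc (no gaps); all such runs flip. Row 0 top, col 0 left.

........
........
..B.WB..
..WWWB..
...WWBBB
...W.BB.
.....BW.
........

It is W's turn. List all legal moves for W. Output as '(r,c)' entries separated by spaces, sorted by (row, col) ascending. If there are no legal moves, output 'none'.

(1,1): flips 1 -> legal
(1,2): flips 1 -> legal
(1,3): no bracket -> illegal
(1,4): no bracket -> illegal
(1,5): no bracket -> illegal
(1,6): flips 1 -> legal
(2,1): no bracket -> illegal
(2,3): no bracket -> illegal
(2,6): flips 2 -> legal
(3,1): no bracket -> illegal
(3,6): flips 3 -> legal
(3,7): no bracket -> illegal
(5,4): no bracket -> illegal
(5,7): flips 2 -> legal
(6,4): flips 1 -> legal
(6,7): flips 2 -> legal
(7,4): no bracket -> illegal
(7,5): no bracket -> illegal
(7,6): no bracket -> illegal

Answer: (1,1) (1,2) (1,6) (2,6) (3,6) (5,7) (6,4) (6,7)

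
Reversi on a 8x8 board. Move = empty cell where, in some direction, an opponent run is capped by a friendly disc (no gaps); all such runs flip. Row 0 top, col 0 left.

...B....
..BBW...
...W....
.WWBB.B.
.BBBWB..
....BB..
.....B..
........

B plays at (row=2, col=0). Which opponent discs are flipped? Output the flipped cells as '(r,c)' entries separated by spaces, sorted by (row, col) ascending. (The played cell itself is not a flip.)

Answer: (3,1)

Derivation:
Dir NW: edge -> no flip
Dir N: first cell '.' (not opp) -> no flip
Dir NE: first cell '.' (not opp) -> no flip
Dir W: edge -> no flip
Dir E: first cell '.' (not opp) -> no flip
Dir SW: edge -> no flip
Dir S: first cell '.' (not opp) -> no flip
Dir SE: opp run (3,1) capped by B -> flip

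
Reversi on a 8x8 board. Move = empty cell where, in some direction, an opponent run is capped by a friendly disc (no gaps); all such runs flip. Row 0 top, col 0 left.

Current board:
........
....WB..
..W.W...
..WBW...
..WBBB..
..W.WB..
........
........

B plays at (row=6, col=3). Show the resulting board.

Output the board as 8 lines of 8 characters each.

Answer: ........
....WB..
..W.W...
..WBW...
..WBBB..
..W.BB..
...B....
........

Derivation:
Place B at (6,3); scan 8 dirs for brackets.
Dir NW: opp run (5,2), next='.' -> no flip
Dir N: first cell '.' (not opp) -> no flip
Dir NE: opp run (5,4) capped by B -> flip
Dir W: first cell '.' (not opp) -> no flip
Dir E: first cell '.' (not opp) -> no flip
Dir SW: first cell '.' (not opp) -> no flip
Dir S: first cell '.' (not opp) -> no flip
Dir SE: first cell '.' (not opp) -> no flip
All flips: (5,4)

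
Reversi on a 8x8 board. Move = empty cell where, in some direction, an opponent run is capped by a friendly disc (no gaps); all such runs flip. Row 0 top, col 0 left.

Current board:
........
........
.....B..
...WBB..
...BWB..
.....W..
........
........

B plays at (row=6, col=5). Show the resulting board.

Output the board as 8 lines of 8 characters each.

Answer: ........
........
.....B..
...WBB..
...BWB..
.....B..
.....B..
........

Derivation:
Place B at (6,5); scan 8 dirs for brackets.
Dir NW: first cell '.' (not opp) -> no flip
Dir N: opp run (5,5) capped by B -> flip
Dir NE: first cell '.' (not opp) -> no flip
Dir W: first cell '.' (not opp) -> no flip
Dir E: first cell '.' (not opp) -> no flip
Dir SW: first cell '.' (not opp) -> no flip
Dir S: first cell '.' (not opp) -> no flip
Dir SE: first cell '.' (not opp) -> no flip
All flips: (5,5)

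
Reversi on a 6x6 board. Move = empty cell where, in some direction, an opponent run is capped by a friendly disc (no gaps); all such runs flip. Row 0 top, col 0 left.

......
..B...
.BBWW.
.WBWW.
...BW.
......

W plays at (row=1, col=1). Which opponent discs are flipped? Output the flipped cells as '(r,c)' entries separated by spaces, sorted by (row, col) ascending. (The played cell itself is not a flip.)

Answer: (2,1) (2,2)

Derivation:
Dir NW: first cell '.' (not opp) -> no flip
Dir N: first cell '.' (not opp) -> no flip
Dir NE: first cell '.' (not opp) -> no flip
Dir W: first cell '.' (not opp) -> no flip
Dir E: opp run (1,2), next='.' -> no flip
Dir SW: first cell '.' (not opp) -> no flip
Dir S: opp run (2,1) capped by W -> flip
Dir SE: opp run (2,2) capped by W -> flip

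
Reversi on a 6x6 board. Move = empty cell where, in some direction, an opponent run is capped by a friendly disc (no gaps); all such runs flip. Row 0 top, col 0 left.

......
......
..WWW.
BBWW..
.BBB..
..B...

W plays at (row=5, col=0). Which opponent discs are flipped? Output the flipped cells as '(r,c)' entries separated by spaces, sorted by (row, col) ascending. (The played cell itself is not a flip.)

Dir NW: edge -> no flip
Dir N: first cell '.' (not opp) -> no flip
Dir NE: opp run (4,1) capped by W -> flip
Dir W: edge -> no flip
Dir E: first cell '.' (not opp) -> no flip
Dir SW: edge -> no flip
Dir S: edge -> no flip
Dir SE: edge -> no flip

Answer: (4,1)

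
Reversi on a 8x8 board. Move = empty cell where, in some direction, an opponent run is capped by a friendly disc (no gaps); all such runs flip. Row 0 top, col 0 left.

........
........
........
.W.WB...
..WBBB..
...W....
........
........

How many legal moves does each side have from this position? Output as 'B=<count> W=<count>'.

Answer: B=6 W=3

Derivation:
-- B to move --
(2,0): no bracket -> illegal
(2,1): no bracket -> illegal
(2,2): flips 1 -> legal
(2,3): flips 1 -> legal
(2,4): no bracket -> illegal
(3,0): no bracket -> illegal
(3,2): flips 1 -> legal
(4,0): no bracket -> illegal
(4,1): flips 1 -> legal
(5,1): no bracket -> illegal
(5,2): no bracket -> illegal
(5,4): no bracket -> illegal
(6,2): flips 1 -> legal
(6,3): flips 1 -> legal
(6,4): no bracket -> illegal
B mobility = 6
-- W to move --
(2,3): no bracket -> illegal
(2,4): no bracket -> illegal
(2,5): no bracket -> illegal
(3,2): no bracket -> illegal
(3,5): flips 2 -> legal
(3,6): no bracket -> illegal
(4,6): flips 3 -> legal
(5,2): no bracket -> illegal
(5,4): no bracket -> illegal
(5,5): flips 1 -> legal
(5,6): no bracket -> illegal
W mobility = 3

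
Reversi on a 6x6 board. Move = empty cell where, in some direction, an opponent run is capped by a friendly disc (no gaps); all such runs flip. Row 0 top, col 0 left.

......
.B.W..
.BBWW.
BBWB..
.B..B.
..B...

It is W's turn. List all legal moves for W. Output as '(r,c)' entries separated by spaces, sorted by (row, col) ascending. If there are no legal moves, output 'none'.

Answer: (1,0) (1,2) (2,0) (3,4) (4,0) (4,2) (4,3) (5,0)

Derivation:
(0,0): no bracket -> illegal
(0,1): no bracket -> illegal
(0,2): no bracket -> illegal
(1,0): flips 1 -> legal
(1,2): flips 1 -> legal
(2,0): flips 2 -> legal
(3,4): flips 1 -> legal
(3,5): no bracket -> illegal
(4,0): flips 2 -> legal
(4,2): flips 1 -> legal
(4,3): flips 1 -> legal
(4,5): no bracket -> illegal
(5,0): flips 1 -> legal
(5,1): no bracket -> illegal
(5,3): no bracket -> illegal
(5,4): no bracket -> illegal
(5,5): no bracket -> illegal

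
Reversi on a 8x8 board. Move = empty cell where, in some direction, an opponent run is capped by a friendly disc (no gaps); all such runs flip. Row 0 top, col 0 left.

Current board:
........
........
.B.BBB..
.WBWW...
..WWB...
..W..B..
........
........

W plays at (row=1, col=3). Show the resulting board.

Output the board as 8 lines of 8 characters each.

Place W at (1,3); scan 8 dirs for brackets.
Dir NW: first cell '.' (not opp) -> no flip
Dir N: first cell '.' (not opp) -> no flip
Dir NE: first cell '.' (not opp) -> no flip
Dir W: first cell '.' (not opp) -> no flip
Dir E: first cell '.' (not opp) -> no flip
Dir SW: first cell '.' (not opp) -> no flip
Dir S: opp run (2,3) capped by W -> flip
Dir SE: opp run (2,4), next='.' -> no flip
All flips: (2,3)

Answer: ........
...W....
.B.WBB..
.WBWW...
..WWB...
..W..B..
........
........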